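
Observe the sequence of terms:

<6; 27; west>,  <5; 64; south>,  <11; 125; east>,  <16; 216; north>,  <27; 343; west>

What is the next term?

First entry: each term is the sum of the two before it, so 6, 5, 11, 16, 27 → 43.
Second entry goes 27, 64, 125, 216, 343 → 512 (perfect cubes: 3³, 4³, 5³, …).
For the direction, repeats west → south → east → north: west, south, east, north, west → south.
So the next term is <43; 512; south>.

<43; 512; south>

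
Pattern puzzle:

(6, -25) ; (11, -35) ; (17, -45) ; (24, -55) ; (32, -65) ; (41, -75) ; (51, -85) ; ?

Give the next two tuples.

(62, -95), (74, -105)

For the first part, differences are 5, 6, 7, … (increasing by 1 each time): 6, 11, 17, 24, 32, 41, 51 → 62 → 74.
Second part: −10 each step; -25, -35, -45, -55, -65, -75, -85 → -95 → -105.
Putting the parts together: (62, -95) and then (74, -105).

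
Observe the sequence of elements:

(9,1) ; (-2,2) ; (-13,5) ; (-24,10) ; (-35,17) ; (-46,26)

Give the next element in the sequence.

First value: −11 each step, so 9, -2, -13, -24, -35, -46 → -57.
Second value: differences are 1, 3, 5, … (increasing by 2 each time), so 1, 2, 5, 10, 17, 26 → 37.
Combining the parts gives (-57,37).

(-57,37)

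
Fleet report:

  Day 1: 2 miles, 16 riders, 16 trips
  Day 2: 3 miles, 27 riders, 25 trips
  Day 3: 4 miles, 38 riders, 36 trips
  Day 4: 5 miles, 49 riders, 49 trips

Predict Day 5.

6 miles, 60 riders, 64 trips

Miles: +1 each step, so 2, 3, 4, 5 → 6.
Riders — +11 each step: 16, 27, 38, 49 → 60.
Trips: perfect squares: 4², 5², 6², …, so 16, 25, 36, 49 → 64.
So the next line is 6 miles, 60 riders, 64 trips.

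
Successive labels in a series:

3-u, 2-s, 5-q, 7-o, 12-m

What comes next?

First component: 3, 2, 5, 7, 12 → 19 (each term is the sum of the two before it).
Letter: u, s, q, o, m → k (letters move back 2 places in the alphabet).
Putting it together: 19-k.

19-k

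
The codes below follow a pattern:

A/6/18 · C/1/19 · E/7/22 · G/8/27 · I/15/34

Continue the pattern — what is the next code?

Letter: letters move forward 2 places in the alphabet; A, C, E, G, I → K.
Second component — each term is the sum of the two before it: 6, 1, 7, 8, 15 → 23.
For the third component, differences are 1, 3, 5, … (increasing by 2 each time): 18, 19, 22, 27, 34 → 43.
Combining the parts gives K/23/43.

K/23/43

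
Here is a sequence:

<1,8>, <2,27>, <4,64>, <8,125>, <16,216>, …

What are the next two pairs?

<32,343>, <64,512>

For the first part, ×2 each step: 1, 2, 4, 8, 16 → 32 → 64.
For the second part, perfect cubes: 2³, 3³, 4³, …: 8, 27, 64, 125, 216 → 343 → 512.
Putting the parts together: <32,343> and then <64,512>.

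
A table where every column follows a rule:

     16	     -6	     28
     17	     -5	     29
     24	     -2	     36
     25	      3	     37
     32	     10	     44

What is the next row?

First component: alternating steps +1, +7, +1, +7, …, so 16, 17, 24, 25, 32 → 33.
Second component: -6, -5, -2, 3, 10 → 19 (differences are 1, 3, 5, … (increasing by 2 each time)).
Third component: always 12 more than the first component, so 28, 29, 36, 37, 44 → 45.
Putting it together: 33  19  45.

33  19  45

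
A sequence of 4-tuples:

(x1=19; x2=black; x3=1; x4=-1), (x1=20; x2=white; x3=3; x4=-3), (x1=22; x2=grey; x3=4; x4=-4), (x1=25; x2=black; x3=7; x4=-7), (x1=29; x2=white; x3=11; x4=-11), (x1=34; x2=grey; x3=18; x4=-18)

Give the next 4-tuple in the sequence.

(x1=40; x2=black; x3=29; x4=-29)

X1: differences are 1, 2, 3, … (increasing by 1 each time); 19, 20, 22, 25, 29, 34 → 40.
X2: repeats black → white → grey; black, white, grey, black, white, grey → black.
X3 goes 1, 3, 4, 7, 11, 18 → 29 (each term is the sum of the two before it).
X4: always the negative of the x3; -1, -3, -4, -7, -11, -18 → -29.
So the next 4-tuple is (x1=40; x2=black; x3=29; x4=-29).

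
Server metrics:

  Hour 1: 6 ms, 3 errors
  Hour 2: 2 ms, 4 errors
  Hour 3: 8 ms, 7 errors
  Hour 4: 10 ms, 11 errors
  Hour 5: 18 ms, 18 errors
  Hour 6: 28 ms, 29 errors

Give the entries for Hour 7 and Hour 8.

For the ms, each term is the sum of the two before it: 6, 2, 8, 10, 18, 28 → 46 → 74.
Errors — each term is the sum of the two before it: 3, 4, 7, 11, 18, 29 → 47 → 76.
So the next two rows are 46 ms, 47 errors and 74 ms, 76 errors.

46 ms, 47 errors; 74 ms, 76 errors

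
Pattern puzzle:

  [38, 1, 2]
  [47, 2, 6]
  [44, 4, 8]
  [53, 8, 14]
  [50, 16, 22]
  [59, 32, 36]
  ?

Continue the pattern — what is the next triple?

First component: 38, 47, 44, 53, 50, 59 → 56 (alternating steps +9, −3, +9, −3, …).
Second component goes 1, 2, 4, 8, 16, 32 → 64 (×2 each step).
Third component: each term is the sum of the two before it; 2, 6, 8, 14, 22, 36 → 58.
Putting it together: [56, 64, 58].

[56, 64, 58]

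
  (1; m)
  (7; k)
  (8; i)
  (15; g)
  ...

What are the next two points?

For the first part, each term is the sum of the two before it: 1, 7, 8, 15 → 23 → 38.
Letter: m, k, i, g → e → c (letters move back 2 places in the alphabet).
Putting the parts together: (23; e) and then (38; c).

(23; e), (38; c)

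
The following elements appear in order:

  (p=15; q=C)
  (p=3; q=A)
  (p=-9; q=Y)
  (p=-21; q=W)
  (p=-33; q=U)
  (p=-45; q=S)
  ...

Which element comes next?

P: 15, 3, -9, -21, -33, -45 → -57 (−12 each step).
Q: letters move back 2 places in the alphabet, wrapping A→Z; C, A, Y, W, U, S → Q.
Combining the parts gives (p=-57; q=Q).

(p=-57; q=Q)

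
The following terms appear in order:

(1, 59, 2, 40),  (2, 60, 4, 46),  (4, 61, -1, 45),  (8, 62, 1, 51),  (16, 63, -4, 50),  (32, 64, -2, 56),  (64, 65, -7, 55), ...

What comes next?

For the first entry, ×2 each step: 1, 2, 4, 8, 16, 32, 64 → 128.
Second entry: +1 each step, so 59, 60, 61, 62, 63, 64, 65 → 66.
For the third entry, alternating steps +2, −5, +2, −5, …: 2, 4, -1, 1, -4, -2, -7 → -5.
Fourth entry: alternating steps +6, −1, +6, −1, …; 40, 46, 45, 51, 50, 56, 55 → 61.
Putting it together: (128, 66, -5, 61).

(128, 66, -5, 61)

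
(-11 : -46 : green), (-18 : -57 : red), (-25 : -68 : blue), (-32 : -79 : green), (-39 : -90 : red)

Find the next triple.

First entry goes -11, -18, -25, -32, -39 → -46 (−7 each step).
For the second entry, −11 each step: -46, -57, -68, -79, -90 → -101.
Colour goes green, red, blue, green, red → blue (repeats green → red → blue).
Putting it together: (-46 : -101 : blue).

(-46 : -101 : blue)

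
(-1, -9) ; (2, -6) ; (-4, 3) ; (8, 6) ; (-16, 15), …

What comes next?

First coordinate goes -1, 2, -4, 8, -16 → 32 (×(-2) each step).
For the second coordinate, alternating steps +3, +9, +3, +9, …: -9, -6, 3, 6, 15 → 18.
So the next tuple is (32, 18).

(32, 18)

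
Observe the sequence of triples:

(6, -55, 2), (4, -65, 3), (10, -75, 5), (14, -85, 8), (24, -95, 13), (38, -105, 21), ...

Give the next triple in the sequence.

First value goes 6, 4, 10, 14, 24, 38 → 62 (each term is the sum of the two before it).
Second value: -55, -65, -75, -85, -95, -105 → -115 (−10 each step).
Third value: 2, 3, 5, 8, 13, 21 → 34 (each term is the sum of the two before it).
Putting it together: (62, -115, 34).

(62, -115, 34)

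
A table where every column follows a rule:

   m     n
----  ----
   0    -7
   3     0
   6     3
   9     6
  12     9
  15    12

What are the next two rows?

18  15; 21  18

Column m — +3 each step: 0, 3, 6, 9, 12, 15 → 18 → 21.
Column n goes -7, 0, 3, 6, 9, 12 → 15 → 18 (always the previous value of the column m).
So the next two rows are 18  15 and 21  18.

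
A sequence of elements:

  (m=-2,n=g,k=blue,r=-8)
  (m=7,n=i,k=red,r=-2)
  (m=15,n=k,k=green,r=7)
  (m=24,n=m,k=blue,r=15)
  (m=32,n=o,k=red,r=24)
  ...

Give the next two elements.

(m=41,n=q,k=green,r=32), (m=49,n=s,k=blue,r=41)

M: -2, 7, 15, 24, 32 → 41 → 49 (alternating steps +9, +8, +9, +8, …).
For the n, letters move forward 2 places in the alphabet: g, i, k, m, o → q → s.
K: repeats blue → red → green, so blue, red, green, blue, red → green → blue.
R: always the previous value of the m, so -8, -2, 7, 15, 24 → 32 → 41.
So the next two elements are (m=41,n=q,k=green,r=32) and (m=49,n=s,k=blue,r=41).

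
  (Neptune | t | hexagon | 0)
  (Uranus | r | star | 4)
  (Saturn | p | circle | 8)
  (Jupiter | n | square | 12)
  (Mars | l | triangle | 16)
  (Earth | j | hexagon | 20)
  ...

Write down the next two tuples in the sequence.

For the planet, runs backward through the planets Mercury→Neptune: Neptune, Uranus, Saturn, Jupiter, Mars, Earth → Venus → Mercury.
Letter: letters move back 2 places in the alphabet; t, r, p, n, l, j → h → f.
Shape: hexagon, star, circle, square, triangle, hexagon → star → circle (repeats hexagon → star → circle → square → triangle).
For the fourth part, +4 each step: 0, 4, 8, 12, 16, 20 → 24 → 28.
So the next two tuples are (Venus | h | star | 24) and (Mercury | f | circle | 28).

(Venus | h | star | 24), (Mercury | f | circle | 28)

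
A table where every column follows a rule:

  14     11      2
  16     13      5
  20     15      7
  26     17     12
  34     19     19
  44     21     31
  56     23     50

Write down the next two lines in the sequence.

70  25  81; 86  27  131

First component: differences are 2, 4, 6, … (increasing by 2 each time), so 14, 16, 20, 26, 34, 44, 56 → 70 → 86.
Second component: +2 each step, so 11, 13, 15, 17, 19, 21, 23 → 25 → 27.
Third component: each term is the sum of the two before it; 2, 5, 7, 12, 19, 31, 50 → 81 → 131.
Putting the parts together: 70  25  81 and then 86  27  131.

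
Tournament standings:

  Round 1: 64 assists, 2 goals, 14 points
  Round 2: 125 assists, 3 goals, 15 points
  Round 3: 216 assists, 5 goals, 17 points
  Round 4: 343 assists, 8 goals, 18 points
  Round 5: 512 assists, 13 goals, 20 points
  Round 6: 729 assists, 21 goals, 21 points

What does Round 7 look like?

For the assists, perfect cubes: 4³, 5³, 6³, …: 64, 125, 216, 343, 512, 729 → 1000.
For the goals, each term is the sum of the two before it: 2, 3, 5, 8, 13, 21 → 34.
Points: alternating steps +1, +2, +1, +2, …; 14, 15, 17, 18, 20, 21 → 23.
Combining the parts gives 1000 assists, 34 goals, 23 points.

1000 assists, 34 goals, 23 points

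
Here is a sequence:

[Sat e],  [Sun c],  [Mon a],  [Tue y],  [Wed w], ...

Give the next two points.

[Thu u], [Fri s]

Day goes Sat, Sun, Mon, Tue, Wed → Thu → Fri (runs through the weekdays Mon→Sun).
Letter goes e, c, a, y, w → u → s (letters move back 2 places in the alphabet, wrapping A→Z).
Putting the parts together: [Thu u] and then [Fri s].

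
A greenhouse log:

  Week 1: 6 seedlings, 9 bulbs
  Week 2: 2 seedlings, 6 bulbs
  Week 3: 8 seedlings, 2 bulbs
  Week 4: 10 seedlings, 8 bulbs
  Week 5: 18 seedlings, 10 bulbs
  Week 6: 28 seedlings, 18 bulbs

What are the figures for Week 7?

Seedlings: each term is the sum of the two before it; 6, 2, 8, 10, 18, 28 → 46.
Bulbs — always the previous value of the seedlings: 9, 6, 2, 8, 10, 18 → 28.
Combining the parts gives 46 seedlings, 28 bulbs.

46 seedlings, 28 bulbs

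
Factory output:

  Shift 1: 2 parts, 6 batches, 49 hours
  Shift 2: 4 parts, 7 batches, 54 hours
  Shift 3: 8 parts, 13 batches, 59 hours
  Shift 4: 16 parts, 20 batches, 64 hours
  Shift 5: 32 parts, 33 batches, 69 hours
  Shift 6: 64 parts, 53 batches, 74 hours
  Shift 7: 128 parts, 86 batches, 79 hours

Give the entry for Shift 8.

Parts: 2, 4, 8, 16, 32, 64, 128 → 256 (×2 each step).
Batches: each term is the sum of the two before it, so 6, 7, 13, 20, 33, 53, 86 → 139.
Hours: +5 each step; 49, 54, 59, 64, 69, 74, 79 → 84.
So the next record is 256 parts, 139 batches, 84 hours.

256 parts, 139 batches, 84 hours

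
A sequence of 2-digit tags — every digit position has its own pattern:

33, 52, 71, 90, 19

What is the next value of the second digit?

Second digit: −1 each step, mod 10; 3, 2, 1, 0, 9 → 8.

8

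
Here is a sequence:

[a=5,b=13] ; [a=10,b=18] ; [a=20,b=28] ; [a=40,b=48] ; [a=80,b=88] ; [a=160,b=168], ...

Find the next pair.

A goes 5, 10, 20, 40, 80, 160 → 320 (×2 each step).
B: 13, 18, 28, 48, 88, 168 → 328 (always 8 more than the a).
So the next pair is [a=320,b=328].

[a=320,b=328]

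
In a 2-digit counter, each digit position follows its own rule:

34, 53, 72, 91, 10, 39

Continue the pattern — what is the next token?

58

First digit: +2 each step, mod 10; 3, 5, 7, 9, 1, 3 → 5.
Second digit goes 4, 3, 2, 1, 0, 9 → 8 (−1 each step, mod 10).
Combining the parts gives 58.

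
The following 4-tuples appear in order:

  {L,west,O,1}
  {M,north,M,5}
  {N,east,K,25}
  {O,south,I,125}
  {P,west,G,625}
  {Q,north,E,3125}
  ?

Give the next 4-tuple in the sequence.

{R,east,C,15625}

First letter — letters move forward 1 place in the alphabet: L, M, N, O, P, Q → R.
Direction: west, north, east, south, west, north → east (repeats west → north → east → south).
Second letter: letters move back 2 places in the alphabet, so O, M, K, I, G, E → C.
Fourth value: ×5 each step; 1, 5, 25, 125, 625, 3125 → 15625.
Combining the parts gives {R,east,C,15625}.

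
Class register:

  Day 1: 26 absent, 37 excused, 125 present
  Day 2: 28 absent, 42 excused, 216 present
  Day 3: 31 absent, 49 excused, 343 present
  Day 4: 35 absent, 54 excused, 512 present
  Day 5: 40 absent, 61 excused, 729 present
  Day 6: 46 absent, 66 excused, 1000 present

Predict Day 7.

Absent — differences are 2, 3, 4, … (increasing by 1 each time): 26, 28, 31, 35, 40, 46 → 53.
For the excused, alternating steps +5, +7, +5, +7, …: 37, 42, 49, 54, 61, 66 → 73.
Present goes 125, 216, 343, 512, 729, 1000 → 1331 (perfect cubes: 5³, 6³, 7³, …).
So the next line is 53 absent, 73 excused, 1331 present.

53 absent, 73 excused, 1331 present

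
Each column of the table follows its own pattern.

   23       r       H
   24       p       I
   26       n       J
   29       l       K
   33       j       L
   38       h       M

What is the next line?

First component: differences are 1, 2, 3, … (increasing by 1 each time), so 23, 24, 26, 29, 33, 38 → 44.
For the first letter, letters move back 2 places in the alphabet: r, p, n, l, j, h → f.
Second letter: H, I, J, K, L, M → N (letters move forward 1 place in the alphabet).
Putting it together: 44  f  N.

44  f  N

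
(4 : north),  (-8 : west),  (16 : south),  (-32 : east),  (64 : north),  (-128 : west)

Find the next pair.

For the first component, ×(-2) each step: 4, -8, 16, -32, 64, -128 → 256.
Direction: north, west, south, east, north, west → south (repeats north → west → south → east).
Putting it together: (256 : south).

(256 : south)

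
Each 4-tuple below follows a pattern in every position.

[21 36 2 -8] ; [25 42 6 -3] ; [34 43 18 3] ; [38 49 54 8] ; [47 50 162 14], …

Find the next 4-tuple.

[51 56 486 19]

First component: alternating steps +4, +9, +4, +9, …, so 21, 25, 34, 38, 47 → 51.
Second component: alternating steps +6, +1, +6, +1, …, so 36, 42, 43, 49, 50 → 56.
Third component: 2, 6, 18, 54, 162 → 486 (×3 each step).
Fourth component: -8, -3, 3, 8, 14 → 19 (alternating steps +5, +6, +5, +6, …).
So the next 4-tuple is [51 56 486 19].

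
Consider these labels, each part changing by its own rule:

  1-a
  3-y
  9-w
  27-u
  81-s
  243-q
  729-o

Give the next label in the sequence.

First component: 1, 3, 9, 27, 81, 243, 729 → 2187 (×3 each step).
For the letter, letters move back 2 places in the alphabet, wrapping A→Z: a, y, w, u, s, q, o → m.
Putting it together: 2187-m.

2187-m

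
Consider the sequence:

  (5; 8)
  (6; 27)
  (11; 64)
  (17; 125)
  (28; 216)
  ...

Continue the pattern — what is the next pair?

(45; 343)

First part: 5, 6, 11, 17, 28 → 45 (each term is the sum of the two before it).
Second part: perfect cubes: 2³, 3³, 4³, …, so 8, 27, 64, 125, 216 → 343.
Combining the parts gives (45; 343).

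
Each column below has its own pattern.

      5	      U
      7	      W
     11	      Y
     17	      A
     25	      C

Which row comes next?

First component goes 5, 7, 11, 17, 25 → 35 (differences are 2, 4, 6, … (increasing by 2 each time)).
Letter goes U, W, Y, A, C → E (letters move forward 2 places in the alphabet, wrapping Z→A).
So the next row is 35  E.

35  E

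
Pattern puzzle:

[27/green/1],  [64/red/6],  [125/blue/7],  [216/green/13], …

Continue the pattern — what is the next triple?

[343/red/20]

First component: perfect cubes: 3³, 4³, 5³, …, so 27, 64, 125, 216 → 343.
Colour goes green, red, blue, green → red (repeats green → red → blue).
For the third component, each term is the sum of the two before it: 1, 6, 7, 13 → 20.
Combining the parts gives [343/red/20].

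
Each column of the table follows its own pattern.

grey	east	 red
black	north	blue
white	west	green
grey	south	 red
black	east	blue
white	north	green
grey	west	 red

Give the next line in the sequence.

Shade: repeats grey → black → white, so grey, black, white, grey, black, white, grey → black.
Direction: east, north, west, south, east, north, west → south (repeats east → north → west → south).
Colour: red, blue, green, red, blue, green, red → blue (repeats red → blue → green).
Combining the parts gives black  south  blue.

black  south  blue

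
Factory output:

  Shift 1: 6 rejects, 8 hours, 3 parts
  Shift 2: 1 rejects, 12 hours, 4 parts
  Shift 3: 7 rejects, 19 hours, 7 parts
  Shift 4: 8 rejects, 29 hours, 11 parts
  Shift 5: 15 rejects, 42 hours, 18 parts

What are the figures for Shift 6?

For the rejects, each term is the sum of the two before it: 6, 1, 7, 8, 15 → 23.
Hours — differences are 4, 7, 10, … (increasing by 3 each time): 8, 12, 19, 29, 42 → 58.
Parts: 3, 4, 7, 11, 18 → 29 (each term is the sum of the two before it).
Putting it together: 23 rejects, 58 hours, 29 parts.

23 rejects, 58 hours, 29 parts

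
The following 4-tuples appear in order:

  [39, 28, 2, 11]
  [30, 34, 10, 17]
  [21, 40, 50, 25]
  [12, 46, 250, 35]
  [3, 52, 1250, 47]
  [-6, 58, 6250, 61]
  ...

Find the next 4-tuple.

[-15, 64, 31250, 77]

First slot: −9 each step; 39, 30, 21, 12, 3, -6 → -15.
Second slot: 28, 34, 40, 46, 52, 58 → 64 (+6 each step).
Third slot — ×5 each step: 2, 10, 50, 250, 1250, 6250 → 31250.
Fourth slot: 11, 17, 25, 35, 47, 61 → 77 (differences are 6, 8, 10, … (increasing by 2 each time)).
Putting it together: [-15, 64, 31250, 77].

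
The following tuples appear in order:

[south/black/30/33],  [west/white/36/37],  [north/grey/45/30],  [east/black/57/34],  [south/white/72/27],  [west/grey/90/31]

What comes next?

[north/black/111/24]

Direction goes south, west, north, east, south, west → north (repeats south → west → north → east).
Shade goes black, white, grey, black, white, grey → black (repeats black → white → grey).
Third part: differences are 6, 9, 12, … (increasing by 3 each time); 30, 36, 45, 57, 72, 90 → 111.
Fourth part goes 33, 37, 30, 34, 27, 31 → 24 (alternating steps +4, −7, +4, −7, …).
Combining the parts gives [north/black/111/24].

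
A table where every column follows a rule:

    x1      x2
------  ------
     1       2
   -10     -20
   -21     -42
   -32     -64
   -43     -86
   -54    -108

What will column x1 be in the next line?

Column x1: −11 each step; 1, -10, -21, -32, -43, -54 → -65.

-65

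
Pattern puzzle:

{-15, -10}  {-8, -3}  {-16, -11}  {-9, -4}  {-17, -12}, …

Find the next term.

{-10, -5}

First slot: -15, -8, -16, -9, -17 → -10 (alternating steps +7, −8, +7, −8, …).
Second slot: always 5 more than the first slot, so -10, -3, -11, -4, -12 → -5.
Putting it together: {-10, -5}.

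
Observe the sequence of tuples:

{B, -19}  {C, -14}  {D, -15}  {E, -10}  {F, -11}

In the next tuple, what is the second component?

Letter: letters move forward 1 place in the alphabet; B, C, D, E, F → G.
Second component: -19, -14, -15, -10, -11 → -6 (alternating steps +5, −1, +5, −1, …).

-6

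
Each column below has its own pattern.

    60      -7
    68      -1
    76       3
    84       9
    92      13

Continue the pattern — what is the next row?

For the first component, +8 each step: 60, 68, 76, 84, 92 → 100.
Second component goes -7, -1, 3, 9, 13 → 19 (alternating steps +6, +4, +6, +4, …).
So the next row is 100  19.

100  19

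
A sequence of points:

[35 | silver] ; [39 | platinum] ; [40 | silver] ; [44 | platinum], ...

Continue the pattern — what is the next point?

First coordinate: alternating steps +4, +1, +4, +1, …, so 35, 39, 40, 44 → 45.
Metal: alternates silver ↔ platinum; silver, platinum, silver, platinum → silver.
Putting it together: [45 | silver].

[45 | silver]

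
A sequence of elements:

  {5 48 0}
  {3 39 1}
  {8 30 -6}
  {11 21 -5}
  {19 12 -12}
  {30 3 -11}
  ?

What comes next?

{49 -6 -18}

First value goes 5, 3, 8, 11, 19, 30 → 49 (each term is the sum of the two before it).
Second value: −9 each step; 48, 39, 30, 21, 12, 3 → -6.
Third value — alternating steps +1, −7, +1, −7, …: 0, 1, -6, -5, -12, -11 → -18.
So the next element is {49 -6 -18}.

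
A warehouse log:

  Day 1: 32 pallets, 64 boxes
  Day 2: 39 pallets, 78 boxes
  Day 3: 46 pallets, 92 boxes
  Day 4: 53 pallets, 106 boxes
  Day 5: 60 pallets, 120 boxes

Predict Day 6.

Pallets: 32, 39, 46, 53, 60 → 67 (+7 each step).
For the boxes, always 2 × the pallets: 64, 78, 92, 106, 120 → 134.
So the next line is 67 pallets, 134 boxes.

67 pallets, 134 boxes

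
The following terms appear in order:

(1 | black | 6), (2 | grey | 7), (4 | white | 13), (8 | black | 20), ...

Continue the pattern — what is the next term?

First component: ×2 each step; 1, 2, 4, 8 → 16.
Shade — repeats black → grey → white: black, grey, white, black → grey.
Third component: 6, 7, 13, 20 → 33 (each term is the sum of the two before it).
So the next term is (16 | grey | 33).

(16 | grey | 33)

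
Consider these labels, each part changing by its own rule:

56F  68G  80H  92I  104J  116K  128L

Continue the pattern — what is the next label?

First component: +12 each step; 56, 68, 80, 92, 104, 116, 128 → 140.
Letter goes F, G, H, I, J, K, L → M (letters move forward 1 place in the alphabet).
Combining the parts gives 140M.

140M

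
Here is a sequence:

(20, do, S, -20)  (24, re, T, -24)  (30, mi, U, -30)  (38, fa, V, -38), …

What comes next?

(48, sol, W, -48)

First coordinate goes 20, 24, 30, 38 → 48 (differences are 4, 6, 8, … (increasing by 2 each time)).
Note: runs through the solfège scale do→ti, so do, re, mi, fa → sol.
For the letter, letters move forward 1 place in the alphabet: S, T, U, V → W.
For the fourth coordinate, always the negative of the first coordinate: -20, -24, -30, -38 → -48.
So the next term is (48, sol, W, -48).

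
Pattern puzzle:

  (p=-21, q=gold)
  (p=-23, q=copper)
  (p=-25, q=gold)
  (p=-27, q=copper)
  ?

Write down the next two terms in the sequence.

P: −2 each step; -21, -23, -25, -27 → -29 → -31.
Q: gold, copper, gold, copper → gold → copper (alternates gold ↔ copper).
Putting the parts together: (p=-29, q=gold) and then (p=-31, q=copper).

(p=-29, q=gold), (p=-31, q=copper)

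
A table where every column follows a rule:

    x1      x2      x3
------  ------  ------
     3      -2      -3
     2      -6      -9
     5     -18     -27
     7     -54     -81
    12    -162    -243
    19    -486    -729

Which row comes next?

31  -1458  -2187

For the column x1, each term is the sum of the two before it: 3, 2, 5, 7, 12, 19 → 31.
Column x2 goes -2, -6, -18, -54, -162, -486 → -1458 (×3 each step).
Column x3: ×3 each step, so -3, -9, -27, -81, -243, -729 → -2187.
Combining the parts gives 31  -1458  -2187.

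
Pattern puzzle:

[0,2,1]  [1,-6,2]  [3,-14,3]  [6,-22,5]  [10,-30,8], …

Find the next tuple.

[15,-38,13]

First value: differences are 1, 2, 3, … (increasing by 1 each time); 0, 1, 3, 6, 10 → 15.
Second value — −8 each step: 2, -6, -14, -22, -30 → -38.
Third value — each term is the sum of the two before it: 1, 2, 3, 5, 8 → 13.
So the next tuple is [15,-38,13].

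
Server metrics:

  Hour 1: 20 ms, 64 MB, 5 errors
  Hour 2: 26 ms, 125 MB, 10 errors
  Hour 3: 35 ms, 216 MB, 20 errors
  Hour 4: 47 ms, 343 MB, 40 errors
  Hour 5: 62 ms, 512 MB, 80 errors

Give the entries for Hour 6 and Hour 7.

80 ms, 729 MB, 160 errors; 101 ms, 1000 MB, 320 errors

Ms goes 20, 26, 35, 47, 62 → 80 → 101 (differences are 6, 9, 12, … (increasing by 3 each time)).
MB — perfect cubes: 4³, 5³, 6³, …: 64, 125, 216, 343, 512 → 729 → 1000.
Errors: ×2 each step, so 5, 10, 20, 40, 80 → 160 → 320.
Putting the parts together: 80 ms, 729 MB, 160 errors and then 101 ms, 1000 MB, 320 errors.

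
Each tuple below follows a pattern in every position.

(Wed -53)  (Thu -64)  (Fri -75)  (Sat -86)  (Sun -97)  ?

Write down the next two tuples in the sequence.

(Mon -108), (Tue -119)

Day — runs through the weekdays Mon→Sun: Wed, Thu, Fri, Sat, Sun → Mon → Tue.
Second component: −11 each step; -53, -64, -75, -86, -97 → -108 → -119.
So the next two tuples are (Mon -108) and (Tue -119).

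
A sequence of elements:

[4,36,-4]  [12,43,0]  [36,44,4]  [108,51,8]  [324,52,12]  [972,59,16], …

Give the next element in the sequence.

[2916,60,20]

First slot goes 4, 12, 36, 108, 324, 972 → 2916 (×3 each step).
Second slot goes 36, 43, 44, 51, 52, 59 → 60 (alternating steps +7, +1, +7, +1, …).
For the third slot, +4 each step: -4, 0, 4, 8, 12, 16 → 20.
Putting it together: [2916,60,20].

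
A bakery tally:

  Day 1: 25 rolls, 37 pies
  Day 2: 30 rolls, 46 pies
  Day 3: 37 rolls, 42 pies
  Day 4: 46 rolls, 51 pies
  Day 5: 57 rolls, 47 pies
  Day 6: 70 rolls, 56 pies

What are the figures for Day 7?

Rolls: differences are 5, 7, 9, … (increasing by 2 each time), so 25, 30, 37, 46, 57, 70 → 85.
For the pies, alternating steps +9, −4, +9, −4, …: 37, 46, 42, 51, 47, 56 → 52.
So the next row is 85 rolls, 52 pies.

85 rolls, 52 pies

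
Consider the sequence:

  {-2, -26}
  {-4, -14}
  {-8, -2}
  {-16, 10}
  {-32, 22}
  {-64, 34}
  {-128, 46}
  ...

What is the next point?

{-256, 58}

First coordinate: ×2 each step, so -2, -4, -8, -16, -32, -64, -128 → -256.
Second coordinate — +12 each step: -26, -14, -2, 10, 22, 34, 46 → 58.
Putting it together: {-256, 58}.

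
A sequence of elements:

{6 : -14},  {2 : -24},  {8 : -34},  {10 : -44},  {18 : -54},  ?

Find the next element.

First value goes 6, 2, 8, 10, 18 → 28 (each term is the sum of the two before it).
For the second value, −10 each step: -14, -24, -34, -44, -54 → -64.
Combining the parts gives {28 : -64}.

{28 : -64}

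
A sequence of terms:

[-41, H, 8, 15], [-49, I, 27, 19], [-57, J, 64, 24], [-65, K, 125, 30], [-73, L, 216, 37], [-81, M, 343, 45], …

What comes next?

[-89, N, 512, 54]

First component: −8 each step, so -41, -49, -57, -65, -73, -81 → -89.
Letter: H, I, J, K, L, M → N (letters move forward 1 place in the alphabet).
Third component — perfect cubes: 2³, 3³, 4³, …: 8, 27, 64, 125, 216, 343 → 512.
Fourth component: 15, 19, 24, 30, 37, 45 → 54 (differences are 4, 5, 6, … (increasing by 1 each time)).
Combining the parts gives [-89, N, 512, 54].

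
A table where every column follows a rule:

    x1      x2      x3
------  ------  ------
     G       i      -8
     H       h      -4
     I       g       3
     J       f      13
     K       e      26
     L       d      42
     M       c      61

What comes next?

Column x1: letters move forward 1 place in the alphabet, so G, H, I, J, K, L, M → N.
Column x2 — letters move back 1 place in the alphabet: i, h, g, f, e, d, c → b.
Column x3: differences are 4, 7, 10, … (increasing by 3 each time); -8, -4, 3, 13, 26, 42, 61 → 83.
Putting it together: N  b  83.

N  b  83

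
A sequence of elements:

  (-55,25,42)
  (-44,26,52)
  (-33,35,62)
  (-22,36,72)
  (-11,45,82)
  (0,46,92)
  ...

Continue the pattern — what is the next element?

(11,55,102)

First slot: +11 each step, so -55, -44, -33, -22, -11, 0 → 11.
For the second slot, alternating steps +1, +9, +1, +9, …: 25, 26, 35, 36, 45, 46 → 55.
Third slot: +10 each step; 42, 52, 62, 72, 82, 92 → 102.
Combining the parts gives (11,55,102).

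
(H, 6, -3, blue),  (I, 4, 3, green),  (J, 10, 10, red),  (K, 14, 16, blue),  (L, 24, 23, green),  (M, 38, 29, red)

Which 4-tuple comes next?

For the letter, letters move forward 1 place in the alphabet: H, I, J, K, L, M → N.
Second part goes 6, 4, 10, 14, 24, 38 → 62 (each term is the sum of the two before it).
Third part: alternating steps +6, +7, +6, +7, …; -3, 3, 10, 16, 23, 29 → 36.
Colour: repeats blue → green → red, so blue, green, red, blue, green, red → blue.
Putting it together: (N, 62, 36, blue).

(N, 62, 36, blue)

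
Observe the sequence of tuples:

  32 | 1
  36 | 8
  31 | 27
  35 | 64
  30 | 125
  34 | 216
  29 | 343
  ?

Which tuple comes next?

First slot: alternating steps +4, −5, +4, −5, …; 32, 36, 31, 35, 30, 34, 29 → 33.
Second slot: 1, 8, 27, 64, 125, 216, 343 → 512 (perfect cubes: 1³, 2³, 3³, …).
So the next tuple is 33 | 512.

33 | 512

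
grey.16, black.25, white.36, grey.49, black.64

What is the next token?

white.81

Shade: repeats grey → black → white; grey, black, white, grey, black → white.
Second component — perfect squares: 4², 5², 6², …: 16, 25, 36, 49, 64 → 81.
Combining the parts gives white.81.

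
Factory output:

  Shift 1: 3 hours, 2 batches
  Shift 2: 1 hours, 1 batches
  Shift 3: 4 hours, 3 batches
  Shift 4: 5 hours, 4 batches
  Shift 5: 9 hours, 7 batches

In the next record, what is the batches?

Hours goes 3, 1, 4, 5, 9 → 14 (each term is the sum of the two before it).
For the batches, each term is the sum of the two before it: 2, 1, 3, 4, 7 → 11.

11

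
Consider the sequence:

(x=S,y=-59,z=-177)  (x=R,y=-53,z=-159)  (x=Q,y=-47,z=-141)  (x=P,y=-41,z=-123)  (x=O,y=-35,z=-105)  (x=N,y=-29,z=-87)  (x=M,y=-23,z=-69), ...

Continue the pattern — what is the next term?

X: letters move back 1 place in the alphabet; S, R, Q, P, O, N, M → L.
Y goes -59, -53, -47, -41, -35, -29, -23 → -17 (+6 each step).
Z — always 3 × the y: -177, -159, -141, -123, -105, -87, -69 → -51.
So the next term is (x=L,y=-17,z=-51).

(x=L,y=-17,z=-51)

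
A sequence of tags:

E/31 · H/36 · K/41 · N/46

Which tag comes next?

Q/51

Letter — letters move forward 3 places in the alphabet: E, H, K, N → Q.
Second component: 31, 36, 41, 46 → 51 (+5 each step).
Combining the parts gives Q/51.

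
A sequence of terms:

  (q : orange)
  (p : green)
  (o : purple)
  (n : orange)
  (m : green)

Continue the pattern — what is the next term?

Letter — letters move back 1 place in the alphabet: q, p, o, n, m → l.
Colour: repeats orange → green → purple, so orange, green, purple, orange, green → purple.
Combining the parts gives (l : purple).

(l : purple)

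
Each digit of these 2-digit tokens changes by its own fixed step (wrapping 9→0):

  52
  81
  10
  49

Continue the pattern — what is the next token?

First digit — +3 each step, mod 10: 5, 8, 1, 4 → 7.
Second digit: −1 each step, mod 10; 2, 1, 0, 9 → 8.
So the next token is 78.

78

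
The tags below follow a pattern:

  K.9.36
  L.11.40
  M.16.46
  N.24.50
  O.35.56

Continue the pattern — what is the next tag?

For the letter, letters move forward 1 place in the alphabet: K, L, M, N, O → P.
Second component: 9, 11, 16, 24, 35 → 49 (differences are 2, 5, 8, … (increasing by 3 each time)).
Third component: alternating steps +4, +6, +4, +6, …; 36, 40, 46, 50, 56 → 60.
Putting it together: P.49.60.

P.49.60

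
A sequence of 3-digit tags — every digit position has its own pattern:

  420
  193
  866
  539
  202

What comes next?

For the first digit, −3 each step, mod 10: 4, 1, 8, 5, 2 → 9.
Second digit: 2, 9, 6, 3, 0 → 7 (−3 each step, mod 10).
Third digit — +3 each step, mod 10: 0, 3, 6, 9, 2 → 5.
So the next tag is 975.

975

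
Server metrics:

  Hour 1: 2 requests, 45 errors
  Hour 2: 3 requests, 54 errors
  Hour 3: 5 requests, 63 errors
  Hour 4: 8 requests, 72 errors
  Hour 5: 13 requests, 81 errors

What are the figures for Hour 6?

21 requests, 90 errors

Requests: each term is the sum of the two before it, so 2, 3, 5, 8, 13 → 21.
For the errors, +9 each step: 45, 54, 63, 72, 81 → 90.
Combining the parts gives 21 requests, 90 errors.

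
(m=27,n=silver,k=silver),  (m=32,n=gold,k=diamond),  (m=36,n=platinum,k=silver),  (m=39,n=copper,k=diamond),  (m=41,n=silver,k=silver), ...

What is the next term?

M — differences are 5, 4, 3, … (decreasing by 1 each time): 27, 32, 36, 39, 41 → 42.
N: silver, gold, platinum, copper, silver → gold (repeats silver → gold → platinum → copper).
K goes silver, diamond, silver, diamond, silver → diamond (alternates silver ↔ diamond).
So the next term is (m=42,n=gold,k=diamond).

(m=42,n=gold,k=diamond)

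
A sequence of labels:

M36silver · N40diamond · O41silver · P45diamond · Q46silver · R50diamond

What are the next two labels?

S51silver then T55diamond

Letter goes M, N, O, P, Q, R → S → T (letters move forward 1 place in the alphabet).
Second component goes 36, 40, 41, 45, 46, 50 → 51 → 55 (alternating steps +4, +1, +4, +1, …).
Rank: silver, diamond, silver, diamond, silver, diamond → silver → diamond (alternates silver ↔ diamond).
So the next two labels are S51silver and T55diamond.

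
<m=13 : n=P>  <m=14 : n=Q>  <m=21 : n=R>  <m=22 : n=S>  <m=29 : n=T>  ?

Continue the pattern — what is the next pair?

M: alternating steps +1, +7, +1, +7, …; 13, 14, 21, 22, 29 → 30.
For the n, letters move forward 1 place in the alphabet: P, Q, R, S, T → U.
So the next pair is <m=30 : n=U>.

<m=30 : n=U>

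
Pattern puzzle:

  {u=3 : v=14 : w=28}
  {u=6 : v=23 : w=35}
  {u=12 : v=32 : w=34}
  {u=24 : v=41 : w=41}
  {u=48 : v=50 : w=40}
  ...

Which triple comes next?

{u=96 : v=59 : w=47}

U: ×2 each step; 3, 6, 12, 24, 48 → 96.
V: 14, 23, 32, 41, 50 → 59 (+9 each step).
W: alternating steps +7, −1, +7, −1, …; 28, 35, 34, 41, 40 → 47.
Combining the parts gives {u=96 : v=59 : w=47}.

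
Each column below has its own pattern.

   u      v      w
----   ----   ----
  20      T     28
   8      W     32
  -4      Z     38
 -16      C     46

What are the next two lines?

-28  F  56; -40  I  68

Column u goes 20, 8, -4, -16 → -28 → -40 (−12 each step).
For the column v, letters move forward 3 places in the alphabet, wrapping Z→A: T, W, Z, C → F → I.
Column w: differences are 4, 6, 8, … (increasing by 2 each time); 28, 32, 38, 46 → 56 → 68.
Putting the parts together: -28  F  56 and then -40  I  68.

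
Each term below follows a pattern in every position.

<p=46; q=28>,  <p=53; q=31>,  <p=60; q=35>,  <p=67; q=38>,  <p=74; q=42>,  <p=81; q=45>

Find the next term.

<p=88; q=49>

P goes 46, 53, 60, 67, 74, 81 → 88 (+7 each step).
Q — alternating steps +3, +4, +3, +4, …: 28, 31, 35, 38, 42, 45 → 49.
Putting it together: <p=88; q=49>.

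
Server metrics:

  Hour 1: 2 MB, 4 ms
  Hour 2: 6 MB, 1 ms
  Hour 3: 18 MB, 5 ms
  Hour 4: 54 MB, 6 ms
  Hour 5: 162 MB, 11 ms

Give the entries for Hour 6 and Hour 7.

MB: ×3 each step, so 2, 6, 18, 54, 162 → 486 → 1458.
Ms: 4, 1, 5, 6, 11 → 17 → 28 (each term is the sum of the two before it).
Putting the parts together: 486 MB, 17 ms and then 1458 MB, 28 ms.

486 MB, 17 ms; 1458 MB, 28 ms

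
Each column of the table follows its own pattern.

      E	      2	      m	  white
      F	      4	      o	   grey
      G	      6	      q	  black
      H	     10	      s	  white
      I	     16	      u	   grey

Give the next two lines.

First letter: letters move forward 1 place in the alphabet; E, F, G, H, I → J → K.
For the second component, each term is the sum of the two before it: 2, 4, 6, 10, 16 → 26 → 42.
For the second letter, letters move forward 2 places in the alphabet: m, o, q, s, u → w → y.
Shade goes white, grey, black, white, grey → black → white (repeats white → grey → black).
So the next two lines are J  26  w  black and K  42  y  white.

J  26  w  black; K  42  y  white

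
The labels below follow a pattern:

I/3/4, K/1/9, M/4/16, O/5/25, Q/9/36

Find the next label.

S/14/49

Letter: letters move forward 2 places in the alphabet, so I, K, M, O, Q → S.
Second component: each term is the sum of the two before it; 3, 1, 4, 5, 9 → 14.
For the third component, perfect squares: 2², 3², 4², …: 4, 9, 16, 25, 36 → 49.
So the next label is S/14/49.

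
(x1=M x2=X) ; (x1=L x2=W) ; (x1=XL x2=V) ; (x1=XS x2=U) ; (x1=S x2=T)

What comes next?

(x1=M x2=S)

X1: runs through clothing sizes XS→XL; M, L, XL, XS, S → M.
X2 — letters move back 1 place in the alphabet: X, W, V, U, T → S.
Putting it together: (x1=M x2=S).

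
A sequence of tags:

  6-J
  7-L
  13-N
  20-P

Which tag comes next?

33-R

First component goes 6, 7, 13, 20 → 33 (each term is the sum of the two before it).
Letter goes J, L, N, P → R (letters move forward 2 places in the alphabet).
Combining the parts gives 33-R.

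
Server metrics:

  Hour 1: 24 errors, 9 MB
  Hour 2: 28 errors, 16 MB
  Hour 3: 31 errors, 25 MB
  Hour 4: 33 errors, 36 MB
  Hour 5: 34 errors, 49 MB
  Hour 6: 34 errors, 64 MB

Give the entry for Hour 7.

33 errors, 81 MB

Errors — differences are 4, 3, 2, … (decreasing by 1 each time): 24, 28, 31, 33, 34, 34 → 33.
MB: 9, 16, 25, 36, 49, 64 → 81 (perfect squares: 3², 4², 5², …).
So the next row is 33 errors, 81 MB.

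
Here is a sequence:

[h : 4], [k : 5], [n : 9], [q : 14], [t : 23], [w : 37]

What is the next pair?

[z : 60]

Letter: letters move forward 3 places in the alphabet, so h, k, n, q, t, w → z.
Second value goes 4, 5, 9, 14, 23, 37 → 60 (each term is the sum of the two before it).
Combining the parts gives [z : 60].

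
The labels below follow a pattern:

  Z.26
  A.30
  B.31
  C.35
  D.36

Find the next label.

E.40

Letter — letters move forward 1 place in the alphabet, wrapping Z→A: Z, A, B, C, D → E.
Second component — alternating steps +4, +1, +4, +1, …: 26, 30, 31, 35, 36 → 40.
Combining the parts gives E.40.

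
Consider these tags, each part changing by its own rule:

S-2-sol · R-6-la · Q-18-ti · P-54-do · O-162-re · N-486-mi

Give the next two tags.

Letter: S, R, Q, P, O, N → M → L (letters move back 1 place in the alphabet).
Second component: ×3 each step, so 2, 6, 18, 54, 162, 486 → 1458 → 4374.
Note: runs through the solfège scale do→ti, so sol, la, ti, do, re, mi → fa → sol.
So the next two tags are M-1458-fa and L-4374-sol.

M-1458-fa, L-4374-sol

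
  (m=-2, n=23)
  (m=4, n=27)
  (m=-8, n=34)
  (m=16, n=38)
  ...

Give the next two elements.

(m=-32, n=45), (m=64, n=49)

M: -2, 4, -8, 16 → -32 → 64 (×(-2) each step).
For the n, alternating steps +4, +7, +4, +7, …: 23, 27, 34, 38 → 45 → 49.
Putting the parts together: (m=-32, n=45) and then (m=64, n=49).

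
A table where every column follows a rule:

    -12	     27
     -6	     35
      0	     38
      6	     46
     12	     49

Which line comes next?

For the first component, +6 each step: -12, -6, 0, 6, 12 → 18.
Second component: 27, 35, 38, 46, 49 → 57 (alternating steps +8, +3, +8, +3, …).
So the next line is 18  57.

18  57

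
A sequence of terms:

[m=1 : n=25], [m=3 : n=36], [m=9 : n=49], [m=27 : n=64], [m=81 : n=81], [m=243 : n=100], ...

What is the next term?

M: ×3 each step; 1, 3, 9, 27, 81, 243 → 729.
N goes 25, 36, 49, 64, 81, 100 → 121 (perfect squares: 5², 6², 7², …).
So the next term is [m=729 : n=121].

[m=729 : n=121]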